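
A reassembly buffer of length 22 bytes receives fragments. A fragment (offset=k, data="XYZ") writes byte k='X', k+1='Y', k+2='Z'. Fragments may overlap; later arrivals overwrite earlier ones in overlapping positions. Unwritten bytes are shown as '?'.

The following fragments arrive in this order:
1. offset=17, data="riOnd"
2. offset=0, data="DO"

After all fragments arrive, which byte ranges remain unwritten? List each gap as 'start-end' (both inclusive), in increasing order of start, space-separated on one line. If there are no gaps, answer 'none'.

Answer: 2-16

Derivation:
Fragment 1: offset=17 len=5
Fragment 2: offset=0 len=2
Gaps: 2-16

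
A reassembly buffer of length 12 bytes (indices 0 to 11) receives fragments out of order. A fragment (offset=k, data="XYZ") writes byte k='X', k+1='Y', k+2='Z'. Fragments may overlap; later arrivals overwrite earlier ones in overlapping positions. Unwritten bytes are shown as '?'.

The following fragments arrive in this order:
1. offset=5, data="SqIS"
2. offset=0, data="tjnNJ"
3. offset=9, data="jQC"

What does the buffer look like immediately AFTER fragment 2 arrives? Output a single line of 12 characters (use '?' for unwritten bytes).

Answer: tjnNJSqIS???

Derivation:
Fragment 1: offset=5 data="SqIS" -> buffer=?????SqIS???
Fragment 2: offset=0 data="tjnNJ" -> buffer=tjnNJSqIS???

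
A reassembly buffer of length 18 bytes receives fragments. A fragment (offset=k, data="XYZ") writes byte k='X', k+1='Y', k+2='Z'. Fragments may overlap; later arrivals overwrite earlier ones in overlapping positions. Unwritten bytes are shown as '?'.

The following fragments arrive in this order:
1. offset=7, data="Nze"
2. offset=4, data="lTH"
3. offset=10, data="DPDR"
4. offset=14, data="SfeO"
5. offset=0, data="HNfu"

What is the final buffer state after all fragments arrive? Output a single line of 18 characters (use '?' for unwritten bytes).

Answer: HNfulTHNzeDPDRSfeO

Derivation:
Fragment 1: offset=7 data="Nze" -> buffer=???????Nze????????
Fragment 2: offset=4 data="lTH" -> buffer=????lTHNze????????
Fragment 3: offset=10 data="DPDR" -> buffer=????lTHNzeDPDR????
Fragment 4: offset=14 data="SfeO" -> buffer=????lTHNzeDPDRSfeO
Fragment 5: offset=0 data="HNfu" -> buffer=HNfulTHNzeDPDRSfeO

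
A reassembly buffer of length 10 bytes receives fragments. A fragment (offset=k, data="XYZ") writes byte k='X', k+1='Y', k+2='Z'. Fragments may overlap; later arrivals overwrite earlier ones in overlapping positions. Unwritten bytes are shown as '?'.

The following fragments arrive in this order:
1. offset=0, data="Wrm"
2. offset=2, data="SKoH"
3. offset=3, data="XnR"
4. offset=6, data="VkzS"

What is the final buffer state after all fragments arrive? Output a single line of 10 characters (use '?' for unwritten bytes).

Fragment 1: offset=0 data="Wrm" -> buffer=Wrm???????
Fragment 2: offset=2 data="SKoH" -> buffer=WrSKoH????
Fragment 3: offset=3 data="XnR" -> buffer=WrSXnR????
Fragment 4: offset=6 data="VkzS" -> buffer=WrSXnRVkzS

Answer: WrSXnRVkzS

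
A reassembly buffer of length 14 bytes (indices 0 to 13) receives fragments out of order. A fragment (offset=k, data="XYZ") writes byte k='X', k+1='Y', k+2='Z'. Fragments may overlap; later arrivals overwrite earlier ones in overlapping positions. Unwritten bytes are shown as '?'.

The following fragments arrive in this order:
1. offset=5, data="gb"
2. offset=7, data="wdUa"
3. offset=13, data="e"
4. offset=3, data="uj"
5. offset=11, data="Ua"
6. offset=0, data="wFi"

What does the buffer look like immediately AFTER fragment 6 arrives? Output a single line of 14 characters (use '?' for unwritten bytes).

Fragment 1: offset=5 data="gb" -> buffer=?????gb???????
Fragment 2: offset=7 data="wdUa" -> buffer=?????gbwdUa???
Fragment 3: offset=13 data="e" -> buffer=?????gbwdUa??e
Fragment 4: offset=3 data="uj" -> buffer=???ujgbwdUa??e
Fragment 5: offset=11 data="Ua" -> buffer=???ujgbwdUaUae
Fragment 6: offset=0 data="wFi" -> buffer=wFiujgbwdUaUae

Answer: wFiujgbwdUaUae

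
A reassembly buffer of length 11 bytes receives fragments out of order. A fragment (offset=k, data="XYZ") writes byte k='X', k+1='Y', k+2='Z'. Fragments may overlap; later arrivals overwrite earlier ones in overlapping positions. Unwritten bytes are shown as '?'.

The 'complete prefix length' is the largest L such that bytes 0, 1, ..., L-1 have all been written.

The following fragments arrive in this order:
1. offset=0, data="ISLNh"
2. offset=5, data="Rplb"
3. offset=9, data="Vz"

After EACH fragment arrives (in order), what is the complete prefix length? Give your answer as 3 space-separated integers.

Answer: 5 9 11

Derivation:
Fragment 1: offset=0 data="ISLNh" -> buffer=ISLNh?????? -> prefix_len=5
Fragment 2: offset=5 data="Rplb" -> buffer=ISLNhRplb?? -> prefix_len=9
Fragment 3: offset=9 data="Vz" -> buffer=ISLNhRplbVz -> prefix_len=11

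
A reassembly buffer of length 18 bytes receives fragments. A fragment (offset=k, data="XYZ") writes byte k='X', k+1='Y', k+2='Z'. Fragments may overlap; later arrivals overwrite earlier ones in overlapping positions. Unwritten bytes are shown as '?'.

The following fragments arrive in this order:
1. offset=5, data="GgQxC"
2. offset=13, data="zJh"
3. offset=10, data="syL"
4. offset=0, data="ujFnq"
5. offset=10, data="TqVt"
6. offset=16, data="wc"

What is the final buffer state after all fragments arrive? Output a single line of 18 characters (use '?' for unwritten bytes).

Fragment 1: offset=5 data="GgQxC" -> buffer=?????GgQxC????????
Fragment 2: offset=13 data="zJh" -> buffer=?????GgQxC???zJh??
Fragment 3: offset=10 data="syL" -> buffer=?????GgQxCsyLzJh??
Fragment 4: offset=0 data="ujFnq" -> buffer=ujFnqGgQxCsyLzJh??
Fragment 5: offset=10 data="TqVt" -> buffer=ujFnqGgQxCTqVtJh??
Fragment 6: offset=16 data="wc" -> buffer=ujFnqGgQxCTqVtJhwc

Answer: ujFnqGgQxCTqVtJhwc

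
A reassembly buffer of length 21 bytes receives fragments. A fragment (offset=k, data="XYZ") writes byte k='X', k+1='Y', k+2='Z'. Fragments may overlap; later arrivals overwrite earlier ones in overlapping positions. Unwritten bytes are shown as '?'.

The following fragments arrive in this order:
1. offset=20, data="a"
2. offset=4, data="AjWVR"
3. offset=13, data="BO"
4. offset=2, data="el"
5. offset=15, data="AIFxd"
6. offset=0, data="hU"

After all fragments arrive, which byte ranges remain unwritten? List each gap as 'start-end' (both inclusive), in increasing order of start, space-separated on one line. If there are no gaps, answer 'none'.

Fragment 1: offset=20 len=1
Fragment 2: offset=4 len=5
Fragment 3: offset=13 len=2
Fragment 4: offset=2 len=2
Fragment 5: offset=15 len=5
Fragment 6: offset=0 len=2
Gaps: 9-12

Answer: 9-12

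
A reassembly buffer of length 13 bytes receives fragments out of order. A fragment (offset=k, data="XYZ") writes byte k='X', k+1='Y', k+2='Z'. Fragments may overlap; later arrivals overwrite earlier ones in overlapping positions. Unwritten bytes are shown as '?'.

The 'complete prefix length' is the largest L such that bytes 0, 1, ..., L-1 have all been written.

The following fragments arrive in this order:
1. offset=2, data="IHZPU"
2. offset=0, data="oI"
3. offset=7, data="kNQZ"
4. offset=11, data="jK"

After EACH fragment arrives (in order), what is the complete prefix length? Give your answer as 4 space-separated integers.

Fragment 1: offset=2 data="IHZPU" -> buffer=??IHZPU?????? -> prefix_len=0
Fragment 2: offset=0 data="oI" -> buffer=oIIHZPU?????? -> prefix_len=7
Fragment 3: offset=7 data="kNQZ" -> buffer=oIIHZPUkNQZ?? -> prefix_len=11
Fragment 4: offset=11 data="jK" -> buffer=oIIHZPUkNQZjK -> prefix_len=13

Answer: 0 7 11 13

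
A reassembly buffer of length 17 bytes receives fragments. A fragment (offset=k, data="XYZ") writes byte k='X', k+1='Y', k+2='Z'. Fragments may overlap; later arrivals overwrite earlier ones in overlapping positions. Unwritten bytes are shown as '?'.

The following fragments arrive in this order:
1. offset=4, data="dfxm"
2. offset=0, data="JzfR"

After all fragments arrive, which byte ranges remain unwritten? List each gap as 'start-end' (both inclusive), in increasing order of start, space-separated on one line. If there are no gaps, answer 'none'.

Fragment 1: offset=4 len=4
Fragment 2: offset=0 len=4
Gaps: 8-16

Answer: 8-16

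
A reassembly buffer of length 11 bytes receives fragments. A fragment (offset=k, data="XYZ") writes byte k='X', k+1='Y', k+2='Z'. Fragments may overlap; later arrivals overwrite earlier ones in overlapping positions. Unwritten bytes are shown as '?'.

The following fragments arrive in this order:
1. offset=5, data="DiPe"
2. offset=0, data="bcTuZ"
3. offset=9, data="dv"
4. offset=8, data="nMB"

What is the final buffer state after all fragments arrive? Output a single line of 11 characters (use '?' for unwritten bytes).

Answer: bcTuZDiPnMB

Derivation:
Fragment 1: offset=5 data="DiPe" -> buffer=?????DiPe??
Fragment 2: offset=0 data="bcTuZ" -> buffer=bcTuZDiPe??
Fragment 3: offset=9 data="dv" -> buffer=bcTuZDiPedv
Fragment 4: offset=8 data="nMB" -> buffer=bcTuZDiPnMB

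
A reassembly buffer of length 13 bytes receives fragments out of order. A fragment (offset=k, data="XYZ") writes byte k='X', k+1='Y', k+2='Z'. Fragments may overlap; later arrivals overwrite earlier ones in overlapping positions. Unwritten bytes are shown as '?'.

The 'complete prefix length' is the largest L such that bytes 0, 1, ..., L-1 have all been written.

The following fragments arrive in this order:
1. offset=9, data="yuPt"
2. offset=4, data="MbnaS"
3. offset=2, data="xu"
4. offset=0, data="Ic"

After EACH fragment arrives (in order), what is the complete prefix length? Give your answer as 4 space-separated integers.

Answer: 0 0 0 13

Derivation:
Fragment 1: offset=9 data="yuPt" -> buffer=?????????yuPt -> prefix_len=0
Fragment 2: offset=4 data="MbnaS" -> buffer=????MbnaSyuPt -> prefix_len=0
Fragment 3: offset=2 data="xu" -> buffer=??xuMbnaSyuPt -> prefix_len=0
Fragment 4: offset=0 data="Ic" -> buffer=IcxuMbnaSyuPt -> prefix_len=13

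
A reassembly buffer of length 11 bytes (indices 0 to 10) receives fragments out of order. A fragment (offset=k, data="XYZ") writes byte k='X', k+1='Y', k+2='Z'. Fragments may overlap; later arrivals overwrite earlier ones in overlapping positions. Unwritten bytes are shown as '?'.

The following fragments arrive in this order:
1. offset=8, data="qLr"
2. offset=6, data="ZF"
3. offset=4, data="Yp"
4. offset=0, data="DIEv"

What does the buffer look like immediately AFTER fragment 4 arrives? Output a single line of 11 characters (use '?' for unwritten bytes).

Fragment 1: offset=8 data="qLr" -> buffer=????????qLr
Fragment 2: offset=6 data="ZF" -> buffer=??????ZFqLr
Fragment 3: offset=4 data="Yp" -> buffer=????YpZFqLr
Fragment 4: offset=0 data="DIEv" -> buffer=DIEvYpZFqLr

Answer: DIEvYpZFqLr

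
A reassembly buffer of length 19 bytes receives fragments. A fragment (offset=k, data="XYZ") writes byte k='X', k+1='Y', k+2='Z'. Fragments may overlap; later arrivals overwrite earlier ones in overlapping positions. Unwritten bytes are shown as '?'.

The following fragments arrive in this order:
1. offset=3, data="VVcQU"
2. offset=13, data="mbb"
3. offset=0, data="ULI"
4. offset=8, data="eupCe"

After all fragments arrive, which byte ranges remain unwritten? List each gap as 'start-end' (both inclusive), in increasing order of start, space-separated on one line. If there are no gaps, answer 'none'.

Fragment 1: offset=3 len=5
Fragment 2: offset=13 len=3
Fragment 3: offset=0 len=3
Fragment 4: offset=8 len=5
Gaps: 16-18

Answer: 16-18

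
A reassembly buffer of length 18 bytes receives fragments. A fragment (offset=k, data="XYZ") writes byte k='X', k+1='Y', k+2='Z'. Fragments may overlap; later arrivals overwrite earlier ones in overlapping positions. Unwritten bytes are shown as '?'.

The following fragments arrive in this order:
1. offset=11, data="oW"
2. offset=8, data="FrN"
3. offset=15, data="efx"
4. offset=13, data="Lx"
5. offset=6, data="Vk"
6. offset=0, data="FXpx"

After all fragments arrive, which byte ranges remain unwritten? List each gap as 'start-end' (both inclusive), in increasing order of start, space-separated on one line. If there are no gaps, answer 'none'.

Fragment 1: offset=11 len=2
Fragment 2: offset=8 len=3
Fragment 3: offset=15 len=3
Fragment 4: offset=13 len=2
Fragment 5: offset=6 len=2
Fragment 6: offset=0 len=4
Gaps: 4-5

Answer: 4-5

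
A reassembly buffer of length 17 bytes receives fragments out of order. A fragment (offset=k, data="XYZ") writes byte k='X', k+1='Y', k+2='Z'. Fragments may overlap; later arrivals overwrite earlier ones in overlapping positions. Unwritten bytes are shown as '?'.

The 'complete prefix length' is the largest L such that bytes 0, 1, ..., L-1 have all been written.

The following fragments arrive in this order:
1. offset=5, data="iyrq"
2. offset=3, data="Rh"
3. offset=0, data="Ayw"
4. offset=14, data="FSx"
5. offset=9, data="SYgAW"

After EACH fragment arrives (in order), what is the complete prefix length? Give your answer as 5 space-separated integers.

Fragment 1: offset=5 data="iyrq" -> buffer=?????iyrq???????? -> prefix_len=0
Fragment 2: offset=3 data="Rh" -> buffer=???Rhiyrq???????? -> prefix_len=0
Fragment 3: offset=0 data="Ayw" -> buffer=AywRhiyrq???????? -> prefix_len=9
Fragment 4: offset=14 data="FSx" -> buffer=AywRhiyrq?????FSx -> prefix_len=9
Fragment 5: offset=9 data="SYgAW" -> buffer=AywRhiyrqSYgAWFSx -> prefix_len=17

Answer: 0 0 9 9 17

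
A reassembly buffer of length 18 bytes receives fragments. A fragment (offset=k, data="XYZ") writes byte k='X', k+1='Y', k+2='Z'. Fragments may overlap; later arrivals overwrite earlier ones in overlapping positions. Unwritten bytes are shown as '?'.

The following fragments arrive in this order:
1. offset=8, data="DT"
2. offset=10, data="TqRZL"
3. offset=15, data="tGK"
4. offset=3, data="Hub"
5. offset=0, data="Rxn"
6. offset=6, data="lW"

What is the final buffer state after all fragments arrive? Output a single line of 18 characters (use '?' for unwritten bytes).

Fragment 1: offset=8 data="DT" -> buffer=????????DT????????
Fragment 2: offset=10 data="TqRZL" -> buffer=????????DTTqRZL???
Fragment 3: offset=15 data="tGK" -> buffer=????????DTTqRZLtGK
Fragment 4: offset=3 data="Hub" -> buffer=???Hub??DTTqRZLtGK
Fragment 5: offset=0 data="Rxn" -> buffer=RxnHub??DTTqRZLtGK
Fragment 6: offset=6 data="lW" -> buffer=RxnHublWDTTqRZLtGK

Answer: RxnHublWDTTqRZLtGK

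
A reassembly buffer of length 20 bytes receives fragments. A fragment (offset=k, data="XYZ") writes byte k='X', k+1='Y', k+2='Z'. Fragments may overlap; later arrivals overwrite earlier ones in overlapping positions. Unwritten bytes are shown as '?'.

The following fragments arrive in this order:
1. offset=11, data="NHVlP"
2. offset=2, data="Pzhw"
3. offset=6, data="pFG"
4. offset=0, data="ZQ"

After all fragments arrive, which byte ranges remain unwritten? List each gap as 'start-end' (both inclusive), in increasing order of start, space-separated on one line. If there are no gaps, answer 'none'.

Fragment 1: offset=11 len=5
Fragment 2: offset=2 len=4
Fragment 3: offset=6 len=3
Fragment 4: offset=0 len=2
Gaps: 9-10 16-19

Answer: 9-10 16-19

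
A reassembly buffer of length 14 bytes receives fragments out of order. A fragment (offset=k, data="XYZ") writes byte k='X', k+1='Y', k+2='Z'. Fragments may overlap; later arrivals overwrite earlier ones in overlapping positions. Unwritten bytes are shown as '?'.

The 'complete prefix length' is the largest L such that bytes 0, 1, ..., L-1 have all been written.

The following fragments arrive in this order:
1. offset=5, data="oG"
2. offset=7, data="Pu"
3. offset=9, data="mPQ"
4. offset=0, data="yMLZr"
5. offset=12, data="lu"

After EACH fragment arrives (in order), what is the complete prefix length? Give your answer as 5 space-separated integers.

Answer: 0 0 0 12 14

Derivation:
Fragment 1: offset=5 data="oG" -> buffer=?????oG??????? -> prefix_len=0
Fragment 2: offset=7 data="Pu" -> buffer=?????oGPu????? -> prefix_len=0
Fragment 3: offset=9 data="mPQ" -> buffer=?????oGPumPQ?? -> prefix_len=0
Fragment 4: offset=0 data="yMLZr" -> buffer=yMLZroGPumPQ?? -> prefix_len=12
Fragment 5: offset=12 data="lu" -> buffer=yMLZroGPumPQlu -> prefix_len=14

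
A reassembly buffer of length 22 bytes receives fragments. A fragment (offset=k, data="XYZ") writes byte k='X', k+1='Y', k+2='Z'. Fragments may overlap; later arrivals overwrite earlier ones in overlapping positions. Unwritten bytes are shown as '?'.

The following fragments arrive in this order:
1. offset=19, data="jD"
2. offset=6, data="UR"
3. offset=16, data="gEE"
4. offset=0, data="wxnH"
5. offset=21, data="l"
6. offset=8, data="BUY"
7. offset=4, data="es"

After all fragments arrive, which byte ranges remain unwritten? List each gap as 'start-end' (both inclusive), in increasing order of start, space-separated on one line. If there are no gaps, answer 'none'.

Answer: 11-15

Derivation:
Fragment 1: offset=19 len=2
Fragment 2: offset=6 len=2
Fragment 3: offset=16 len=3
Fragment 4: offset=0 len=4
Fragment 5: offset=21 len=1
Fragment 6: offset=8 len=3
Fragment 7: offset=4 len=2
Gaps: 11-15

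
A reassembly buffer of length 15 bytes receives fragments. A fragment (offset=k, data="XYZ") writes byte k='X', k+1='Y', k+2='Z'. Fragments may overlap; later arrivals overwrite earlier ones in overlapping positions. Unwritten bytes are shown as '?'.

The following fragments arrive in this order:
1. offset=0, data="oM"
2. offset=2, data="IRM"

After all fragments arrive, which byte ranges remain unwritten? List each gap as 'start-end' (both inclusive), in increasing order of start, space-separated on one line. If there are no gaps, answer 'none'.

Fragment 1: offset=0 len=2
Fragment 2: offset=2 len=3
Gaps: 5-14

Answer: 5-14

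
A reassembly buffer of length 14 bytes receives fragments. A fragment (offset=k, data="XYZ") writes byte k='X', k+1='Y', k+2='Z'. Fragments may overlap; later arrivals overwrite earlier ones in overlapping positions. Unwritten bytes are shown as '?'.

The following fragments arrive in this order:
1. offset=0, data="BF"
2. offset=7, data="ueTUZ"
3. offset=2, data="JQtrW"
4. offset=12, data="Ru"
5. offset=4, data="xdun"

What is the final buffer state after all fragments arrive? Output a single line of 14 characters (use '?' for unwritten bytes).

Fragment 1: offset=0 data="BF" -> buffer=BF????????????
Fragment 2: offset=7 data="ueTUZ" -> buffer=BF?????ueTUZ??
Fragment 3: offset=2 data="JQtrW" -> buffer=BFJQtrWueTUZ??
Fragment 4: offset=12 data="Ru" -> buffer=BFJQtrWueTUZRu
Fragment 5: offset=4 data="xdun" -> buffer=BFJQxduneTUZRu

Answer: BFJQxduneTUZRu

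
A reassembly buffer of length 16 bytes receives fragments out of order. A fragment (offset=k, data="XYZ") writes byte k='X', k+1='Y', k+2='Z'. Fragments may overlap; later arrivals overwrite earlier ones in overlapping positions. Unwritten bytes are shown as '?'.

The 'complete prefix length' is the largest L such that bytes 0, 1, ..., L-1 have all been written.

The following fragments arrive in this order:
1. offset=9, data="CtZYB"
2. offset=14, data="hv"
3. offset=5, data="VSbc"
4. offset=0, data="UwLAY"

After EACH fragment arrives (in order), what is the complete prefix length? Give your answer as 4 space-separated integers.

Answer: 0 0 0 16

Derivation:
Fragment 1: offset=9 data="CtZYB" -> buffer=?????????CtZYB?? -> prefix_len=0
Fragment 2: offset=14 data="hv" -> buffer=?????????CtZYBhv -> prefix_len=0
Fragment 3: offset=5 data="VSbc" -> buffer=?????VSbcCtZYBhv -> prefix_len=0
Fragment 4: offset=0 data="UwLAY" -> buffer=UwLAYVSbcCtZYBhv -> prefix_len=16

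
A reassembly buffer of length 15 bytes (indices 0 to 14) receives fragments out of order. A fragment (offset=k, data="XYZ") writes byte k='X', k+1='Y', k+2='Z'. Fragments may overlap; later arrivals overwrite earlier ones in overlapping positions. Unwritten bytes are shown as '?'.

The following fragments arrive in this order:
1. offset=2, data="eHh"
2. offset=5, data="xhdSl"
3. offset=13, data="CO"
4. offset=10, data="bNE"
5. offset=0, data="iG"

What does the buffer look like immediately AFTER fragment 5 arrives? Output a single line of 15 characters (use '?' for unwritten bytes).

Fragment 1: offset=2 data="eHh" -> buffer=??eHh??????????
Fragment 2: offset=5 data="xhdSl" -> buffer=??eHhxhdSl?????
Fragment 3: offset=13 data="CO" -> buffer=??eHhxhdSl???CO
Fragment 4: offset=10 data="bNE" -> buffer=??eHhxhdSlbNECO
Fragment 5: offset=0 data="iG" -> buffer=iGeHhxhdSlbNECO

Answer: iGeHhxhdSlbNECO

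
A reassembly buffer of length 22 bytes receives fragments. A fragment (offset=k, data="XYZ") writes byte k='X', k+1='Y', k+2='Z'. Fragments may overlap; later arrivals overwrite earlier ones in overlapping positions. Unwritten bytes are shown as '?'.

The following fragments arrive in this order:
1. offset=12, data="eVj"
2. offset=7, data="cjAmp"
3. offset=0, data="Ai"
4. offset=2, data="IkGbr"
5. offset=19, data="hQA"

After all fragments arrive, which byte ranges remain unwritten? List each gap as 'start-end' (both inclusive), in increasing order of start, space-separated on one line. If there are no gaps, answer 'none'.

Answer: 15-18

Derivation:
Fragment 1: offset=12 len=3
Fragment 2: offset=7 len=5
Fragment 3: offset=0 len=2
Fragment 4: offset=2 len=5
Fragment 5: offset=19 len=3
Gaps: 15-18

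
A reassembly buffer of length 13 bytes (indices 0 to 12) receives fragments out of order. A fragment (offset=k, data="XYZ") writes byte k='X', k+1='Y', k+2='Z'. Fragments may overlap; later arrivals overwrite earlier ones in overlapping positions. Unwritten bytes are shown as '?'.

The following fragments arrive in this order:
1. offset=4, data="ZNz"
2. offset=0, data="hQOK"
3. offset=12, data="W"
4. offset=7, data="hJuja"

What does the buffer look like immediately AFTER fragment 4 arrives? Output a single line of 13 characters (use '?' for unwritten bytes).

Fragment 1: offset=4 data="ZNz" -> buffer=????ZNz??????
Fragment 2: offset=0 data="hQOK" -> buffer=hQOKZNz??????
Fragment 3: offset=12 data="W" -> buffer=hQOKZNz?????W
Fragment 4: offset=7 data="hJuja" -> buffer=hQOKZNzhJujaW

Answer: hQOKZNzhJujaW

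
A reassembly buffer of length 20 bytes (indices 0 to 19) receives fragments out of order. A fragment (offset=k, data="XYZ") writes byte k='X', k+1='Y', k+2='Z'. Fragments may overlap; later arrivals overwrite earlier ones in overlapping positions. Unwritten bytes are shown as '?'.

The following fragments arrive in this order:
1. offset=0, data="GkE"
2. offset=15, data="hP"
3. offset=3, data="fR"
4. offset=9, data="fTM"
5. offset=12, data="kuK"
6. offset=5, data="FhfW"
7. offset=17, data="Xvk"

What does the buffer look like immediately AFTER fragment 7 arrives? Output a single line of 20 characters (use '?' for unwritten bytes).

Fragment 1: offset=0 data="GkE" -> buffer=GkE?????????????????
Fragment 2: offset=15 data="hP" -> buffer=GkE????????????hP???
Fragment 3: offset=3 data="fR" -> buffer=GkEfR??????????hP???
Fragment 4: offset=9 data="fTM" -> buffer=GkEfR????fTM???hP???
Fragment 5: offset=12 data="kuK" -> buffer=GkEfR????fTMkuKhP???
Fragment 6: offset=5 data="FhfW" -> buffer=GkEfRFhfWfTMkuKhP???
Fragment 7: offset=17 data="Xvk" -> buffer=GkEfRFhfWfTMkuKhPXvk

Answer: GkEfRFhfWfTMkuKhPXvk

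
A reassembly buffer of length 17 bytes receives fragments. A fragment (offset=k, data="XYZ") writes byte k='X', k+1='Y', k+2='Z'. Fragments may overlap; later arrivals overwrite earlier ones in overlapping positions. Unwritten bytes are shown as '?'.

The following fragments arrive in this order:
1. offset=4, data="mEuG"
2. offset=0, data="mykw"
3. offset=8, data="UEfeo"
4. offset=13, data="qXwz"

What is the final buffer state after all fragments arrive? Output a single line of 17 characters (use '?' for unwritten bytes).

Answer: mykwmEuGUEfeoqXwz

Derivation:
Fragment 1: offset=4 data="mEuG" -> buffer=????mEuG?????????
Fragment 2: offset=0 data="mykw" -> buffer=mykwmEuG?????????
Fragment 3: offset=8 data="UEfeo" -> buffer=mykwmEuGUEfeo????
Fragment 4: offset=13 data="qXwz" -> buffer=mykwmEuGUEfeoqXwz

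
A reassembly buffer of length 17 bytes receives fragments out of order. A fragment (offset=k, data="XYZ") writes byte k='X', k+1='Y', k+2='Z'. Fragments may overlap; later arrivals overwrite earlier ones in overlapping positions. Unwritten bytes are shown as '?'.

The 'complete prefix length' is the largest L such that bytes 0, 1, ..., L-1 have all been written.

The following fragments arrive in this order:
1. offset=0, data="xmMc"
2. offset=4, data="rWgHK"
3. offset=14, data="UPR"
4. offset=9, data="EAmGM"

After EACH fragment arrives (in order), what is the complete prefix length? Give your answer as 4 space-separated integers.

Fragment 1: offset=0 data="xmMc" -> buffer=xmMc????????????? -> prefix_len=4
Fragment 2: offset=4 data="rWgHK" -> buffer=xmMcrWgHK???????? -> prefix_len=9
Fragment 3: offset=14 data="UPR" -> buffer=xmMcrWgHK?????UPR -> prefix_len=9
Fragment 4: offset=9 data="EAmGM" -> buffer=xmMcrWgHKEAmGMUPR -> prefix_len=17

Answer: 4 9 9 17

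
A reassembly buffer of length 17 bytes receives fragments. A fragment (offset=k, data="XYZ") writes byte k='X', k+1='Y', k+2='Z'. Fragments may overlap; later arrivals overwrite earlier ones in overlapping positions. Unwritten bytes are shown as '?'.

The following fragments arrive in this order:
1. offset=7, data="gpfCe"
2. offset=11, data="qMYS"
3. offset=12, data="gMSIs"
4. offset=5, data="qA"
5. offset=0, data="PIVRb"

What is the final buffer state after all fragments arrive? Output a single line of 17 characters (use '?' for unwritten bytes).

Fragment 1: offset=7 data="gpfCe" -> buffer=???????gpfCe?????
Fragment 2: offset=11 data="qMYS" -> buffer=???????gpfCqMYS??
Fragment 3: offset=12 data="gMSIs" -> buffer=???????gpfCqgMSIs
Fragment 4: offset=5 data="qA" -> buffer=?????qAgpfCqgMSIs
Fragment 5: offset=0 data="PIVRb" -> buffer=PIVRbqAgpfCqgMSIs

Answer: PIVRbqAgpfCqgMSIs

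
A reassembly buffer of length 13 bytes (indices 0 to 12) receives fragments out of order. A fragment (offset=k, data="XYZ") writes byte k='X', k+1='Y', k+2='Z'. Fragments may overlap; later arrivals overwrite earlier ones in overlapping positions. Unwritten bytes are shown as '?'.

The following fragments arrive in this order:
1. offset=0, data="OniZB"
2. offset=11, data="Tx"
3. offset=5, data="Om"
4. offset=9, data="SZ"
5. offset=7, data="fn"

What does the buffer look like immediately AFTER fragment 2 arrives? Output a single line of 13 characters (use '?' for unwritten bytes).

Answer: OniZB??????Tx

Derivation:
Fragment 1: offset=0 data="OniZB" -> buffer=OniZB????????
Fragment 2: offset=11 data="Tx" -> buffer=OniZB??????Tx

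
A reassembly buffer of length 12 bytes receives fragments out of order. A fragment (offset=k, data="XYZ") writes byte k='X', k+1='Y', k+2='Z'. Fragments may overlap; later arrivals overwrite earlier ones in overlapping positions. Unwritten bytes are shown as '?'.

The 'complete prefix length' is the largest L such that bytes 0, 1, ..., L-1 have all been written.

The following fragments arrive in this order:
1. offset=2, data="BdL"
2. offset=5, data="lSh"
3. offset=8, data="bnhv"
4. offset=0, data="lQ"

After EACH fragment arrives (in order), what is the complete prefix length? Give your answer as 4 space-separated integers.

Fragment 1: offset=2 data="BdL" -> buffer=??BdL??????? -> prefix_len=0
Fragment 2: offset=5 data="lSh" -> buffer=??BdLlSh???? -> prefix_len=0
Fragment 3: offset=8 data="bnhv" -> buffer=??BdLlShbnhv -> prefix_len=0
Fragment 4: offset=0 data="lQ" -> buffer=lQBdLlShbnhv -> prefix_len=12

Answer: 0 0 0 12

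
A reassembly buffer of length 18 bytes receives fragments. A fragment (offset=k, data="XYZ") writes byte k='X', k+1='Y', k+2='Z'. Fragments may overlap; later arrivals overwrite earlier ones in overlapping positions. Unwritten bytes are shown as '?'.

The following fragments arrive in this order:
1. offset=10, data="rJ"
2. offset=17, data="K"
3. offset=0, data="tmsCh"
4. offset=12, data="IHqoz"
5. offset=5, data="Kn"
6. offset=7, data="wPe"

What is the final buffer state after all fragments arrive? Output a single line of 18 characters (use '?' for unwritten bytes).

Answer: tmsChKnwPerJIHqozK

Derivation:
Fragment 1: offset=10 data="rJ" -> buffer=??????????rJ??????
Fragment 2: offset=17 data="K" -> buffer=??????????rJ?????K
Fragment 3: offset=0 data="tmsCh" -> buffer=tmsCh?????rJ?????K
Fragment 4: offset=12 data="IHqoz" -> buffer=tmsCh?????rJIHqozK
Fragment 5: offset=5 data="Kn" -> buffer=tmsChKn???rJIHqozK
Fragment 6: offset=7 data="wPe" -> buffer=tmsChKnwPerJIHqozK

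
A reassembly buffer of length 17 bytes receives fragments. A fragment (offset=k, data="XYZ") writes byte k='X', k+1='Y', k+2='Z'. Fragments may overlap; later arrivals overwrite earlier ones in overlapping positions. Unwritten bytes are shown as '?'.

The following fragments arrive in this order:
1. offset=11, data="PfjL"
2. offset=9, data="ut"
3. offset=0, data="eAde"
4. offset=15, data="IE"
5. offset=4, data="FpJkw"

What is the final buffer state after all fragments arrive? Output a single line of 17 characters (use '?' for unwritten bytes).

Answer: eAdeFpJkwutPfjLIE

Derivation:
Fragment 1: offset=11 data="PfjL" -> buffer=???????????PfjL??
Fragment 2: offset=9 data="ut" -> buffer=?????????utPfjL??
Fragment 3: offset=0 data="eAde" -> buffer=eAde?????utPfjL??
Fragment 4: offset=15 data="IE" -> buffer=eAde?????utPfjLIE
Fragment 5: offset=4 data="FpJkw" -> buffer=eAdeFpJkwutPfjLIE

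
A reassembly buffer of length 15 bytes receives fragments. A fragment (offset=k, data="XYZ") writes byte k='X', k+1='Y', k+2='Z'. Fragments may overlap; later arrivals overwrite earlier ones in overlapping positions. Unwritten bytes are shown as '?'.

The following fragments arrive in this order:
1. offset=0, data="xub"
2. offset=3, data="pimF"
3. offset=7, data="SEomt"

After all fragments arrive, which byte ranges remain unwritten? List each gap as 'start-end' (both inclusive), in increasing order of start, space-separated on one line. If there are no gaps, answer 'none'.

Answer: 12-14

Derivation:
Fragment 1: offset=0 len=3
Fragment 2: offset=3 len=4
Fragment 3: offset=7 len=5
Gaps: 12-14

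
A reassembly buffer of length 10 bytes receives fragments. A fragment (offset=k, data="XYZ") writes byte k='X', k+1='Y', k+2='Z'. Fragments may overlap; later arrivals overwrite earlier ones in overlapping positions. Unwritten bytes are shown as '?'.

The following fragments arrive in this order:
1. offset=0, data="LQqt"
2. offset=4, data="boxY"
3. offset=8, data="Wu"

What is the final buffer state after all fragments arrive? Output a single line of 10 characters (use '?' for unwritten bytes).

Fragment 1: offset=0 data="LQqt" -> buffer=LQqt??????
Fragment 2: offset=4 data="boxY" -> buffer=LQqtboxY??
Fragment 3: offset=8 data="Wu" -> buffer=LQqtboxYWu

Answer: LQqtboxYWu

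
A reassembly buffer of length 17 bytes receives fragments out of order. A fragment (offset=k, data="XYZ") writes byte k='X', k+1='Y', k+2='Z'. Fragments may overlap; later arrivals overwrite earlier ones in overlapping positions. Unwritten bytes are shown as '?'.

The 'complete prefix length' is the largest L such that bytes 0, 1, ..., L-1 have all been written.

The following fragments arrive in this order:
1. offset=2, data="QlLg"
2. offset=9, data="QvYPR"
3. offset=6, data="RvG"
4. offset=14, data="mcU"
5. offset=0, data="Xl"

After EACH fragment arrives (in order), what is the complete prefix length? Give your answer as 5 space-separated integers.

Fragment 1: offset=2 data="QlLg" -> buffer=??QlLg??????????? -> prefix_len=0
Fragment 2: offset=9 data="QvYPR" -> buffer=??QlLg???QvYPR??? -> prefix_len=0
Fragment 3: offset=6 data="RvG" -> buffer=??QlLgRvGQvYPR??? -> prefix_len=0
Fragment 4: offset=14 data="mcU" -> buffer=??QlLgRvGQvYPRmcU -> prefix_len=0
Fragment 5: offset=0 data="Xl" -> buffer=XlQlLgRvGQvYPRmcU -> prefix_len=17

Answer: 0 0 0 0 17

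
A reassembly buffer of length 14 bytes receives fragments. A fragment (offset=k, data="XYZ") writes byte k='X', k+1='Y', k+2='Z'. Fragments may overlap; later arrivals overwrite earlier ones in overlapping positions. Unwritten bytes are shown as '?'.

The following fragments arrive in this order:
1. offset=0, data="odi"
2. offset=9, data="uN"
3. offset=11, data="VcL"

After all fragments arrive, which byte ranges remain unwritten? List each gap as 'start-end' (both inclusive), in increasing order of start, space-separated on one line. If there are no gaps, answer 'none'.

Answer: 3-8

Derivation:
Fragment 1: offset=0 len=3
Fragment 2: offset=9 len=2
Fragment 3: offset=11 len=3
Gaps: 3-8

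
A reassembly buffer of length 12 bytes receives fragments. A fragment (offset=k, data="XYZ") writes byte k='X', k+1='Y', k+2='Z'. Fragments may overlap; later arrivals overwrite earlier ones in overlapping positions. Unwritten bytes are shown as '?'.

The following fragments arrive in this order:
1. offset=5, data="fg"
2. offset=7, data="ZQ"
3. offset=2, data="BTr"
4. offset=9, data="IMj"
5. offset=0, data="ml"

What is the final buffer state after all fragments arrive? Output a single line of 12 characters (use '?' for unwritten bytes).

Fragment 1: offset=5 data="fg" -> buffer=?????fg?????
Fragment 2: offset=7 data="ZQ" -> buffer=?????fgZQ???
Fragment 3: offset=2 data="BTr" -> buffer=??BTrfgZQ???
Fragment 4: offset=9 data="IMj" -> buffer=??BTrfgZQIMj
Fragment 5: offset=0 data="ml" -> buffer=mlBTrfgZQIMj

Answer: mlBTrfgZQIMj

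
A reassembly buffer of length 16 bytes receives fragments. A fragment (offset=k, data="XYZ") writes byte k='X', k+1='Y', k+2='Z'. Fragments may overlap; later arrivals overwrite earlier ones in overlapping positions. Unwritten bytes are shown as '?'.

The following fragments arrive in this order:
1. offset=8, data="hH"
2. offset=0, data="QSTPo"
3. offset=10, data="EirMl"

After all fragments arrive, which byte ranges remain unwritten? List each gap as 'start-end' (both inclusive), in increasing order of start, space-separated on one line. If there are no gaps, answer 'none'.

Fragment 1: offset=8 len=2
Fragment 2: offset=0 len=5
Fragment 3: offset=10 len=5
Gaps: 5-7 15-15

Answer: 5-7 15-15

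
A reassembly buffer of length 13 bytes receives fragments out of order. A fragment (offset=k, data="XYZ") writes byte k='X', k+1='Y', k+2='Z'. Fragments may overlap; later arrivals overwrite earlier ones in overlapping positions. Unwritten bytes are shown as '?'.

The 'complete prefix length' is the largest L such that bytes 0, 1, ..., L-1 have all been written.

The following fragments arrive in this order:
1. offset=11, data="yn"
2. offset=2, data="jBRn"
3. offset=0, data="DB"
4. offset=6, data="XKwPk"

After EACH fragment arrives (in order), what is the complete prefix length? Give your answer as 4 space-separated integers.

Fragment 1: offset=11 data="yn" -> buffer=???????????yn -> prefix_len=0
Fragment 2: offset=2 data="jBRn" -> buffer=??jBRn?????yn -> prefix_len=0
Fragment 3: offset=0 data="DB" -> buffer=DBjBRn?????yn -> prefix_len=6
Fragment 4: offset=6 data="XKwPk" -> buffer=DBjBRnXKwPkyn -> prefix_len=13

Answer: 0 0 6 13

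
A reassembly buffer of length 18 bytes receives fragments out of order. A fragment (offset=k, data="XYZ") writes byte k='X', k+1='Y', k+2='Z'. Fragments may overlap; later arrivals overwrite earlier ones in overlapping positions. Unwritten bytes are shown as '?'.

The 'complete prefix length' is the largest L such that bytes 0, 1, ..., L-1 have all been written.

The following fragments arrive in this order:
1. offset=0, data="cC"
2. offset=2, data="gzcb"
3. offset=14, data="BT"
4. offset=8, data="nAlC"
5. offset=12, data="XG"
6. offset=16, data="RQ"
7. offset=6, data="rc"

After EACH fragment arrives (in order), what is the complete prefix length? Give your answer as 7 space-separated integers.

Answer: 2 6 6 6 6 6 18

Derivation:
Fragment 1: offset=0 data="cC" -> buffer=cC???????????????? -> prefix_len=2
Fragment 2: offset=2 data="gzcb" -> buffer=cCgzcb???????????? -> prefix_len=6
Fragment 3: offset=14 data="BT" -> buffer=cCgzcb????????BT?? -> prefix_len=6
Fragment 4: offset=8 data="nAlC" -> buffer=cCgzcb??nAlC??BT?? -> prefix_len=6
Fragment 5: offset=12 data="XG" -> buffer=cCgzcb??nAlCXGBT?? -> prefix_len=6
Fragment 6: offset=16 data="RQ" -> buffer=cCgzcb??nAlCXGBTRQ -> prefix_len=6
Fragment 7: offset=6 data="rc" -> buffer=cCgzcbrcnAlCXGBTRQ -> prefix_len=18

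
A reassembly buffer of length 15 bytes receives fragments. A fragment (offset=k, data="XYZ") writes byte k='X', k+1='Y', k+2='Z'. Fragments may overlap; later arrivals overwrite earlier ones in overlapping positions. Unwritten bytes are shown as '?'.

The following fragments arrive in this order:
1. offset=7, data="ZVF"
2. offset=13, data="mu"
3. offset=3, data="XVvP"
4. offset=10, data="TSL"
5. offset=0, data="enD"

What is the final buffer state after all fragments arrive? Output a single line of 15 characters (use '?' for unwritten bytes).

Fragment 1: offset=7 data="ZVF" -> buffer=???????ZVF?????
Fragment 2: offset=13 data="mu" -> buffer=???????ZVF???mu
Fragment 3: offset=3 data="XVvP" -> buffer=???XVvPZVF???mu
Fragment 4: offset=10 data="TSL" -> buffer=???XVvPZVFTSLmu
Fragment 5: offset=0 data="enD" -> buffer=enDXVvPZVFTSLmu

Answer: enDXVvPZVFTSLmu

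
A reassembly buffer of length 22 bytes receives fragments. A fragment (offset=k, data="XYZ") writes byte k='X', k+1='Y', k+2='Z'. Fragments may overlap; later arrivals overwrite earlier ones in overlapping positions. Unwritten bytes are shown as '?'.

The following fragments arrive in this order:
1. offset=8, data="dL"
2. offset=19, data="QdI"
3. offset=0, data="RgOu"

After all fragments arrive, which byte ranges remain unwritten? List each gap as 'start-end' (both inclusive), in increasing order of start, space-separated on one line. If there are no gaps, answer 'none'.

Fragment 1: offset=8 len=2
Fragment 2: offset=19 len=3
Fragment 3: offset=0 len=4
Gaps: 4-7 10-18

Answer: 4-7 10-18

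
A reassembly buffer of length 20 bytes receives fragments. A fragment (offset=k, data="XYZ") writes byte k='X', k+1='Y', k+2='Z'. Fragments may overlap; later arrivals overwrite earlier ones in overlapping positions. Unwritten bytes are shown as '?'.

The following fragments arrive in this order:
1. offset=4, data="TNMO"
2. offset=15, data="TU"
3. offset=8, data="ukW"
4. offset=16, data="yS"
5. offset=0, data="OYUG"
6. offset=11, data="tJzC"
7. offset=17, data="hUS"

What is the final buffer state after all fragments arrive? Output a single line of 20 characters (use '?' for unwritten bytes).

Answer: OYUGTNMOukWtJzCTyhUS

Derivation:
Fragment 1: offset=4 data="TNMO" -> buffer=????TNMO????????????
Fragment 2: offset=15 data="TU" -> buffer=????TNMO???????TU???
Fragment 3: offset=8 data="ukW" -> buffer=????TNMOukW????TU???
Fragment 4: offset=16 data="yS" -> buffer=????TNMOukW????TyS??
Fragment 5: offset=0 data="OYUG" -> buffer=OYUGTNMOukW????TyS??
Fragment 6: offset=11 data="tJzC" -> buffer=OYUGTNMOukWtJzCTyS??
Fragment 7: offset=17 data="hUS" -> buffer=OYUGTNMOukWtJzCTyhUS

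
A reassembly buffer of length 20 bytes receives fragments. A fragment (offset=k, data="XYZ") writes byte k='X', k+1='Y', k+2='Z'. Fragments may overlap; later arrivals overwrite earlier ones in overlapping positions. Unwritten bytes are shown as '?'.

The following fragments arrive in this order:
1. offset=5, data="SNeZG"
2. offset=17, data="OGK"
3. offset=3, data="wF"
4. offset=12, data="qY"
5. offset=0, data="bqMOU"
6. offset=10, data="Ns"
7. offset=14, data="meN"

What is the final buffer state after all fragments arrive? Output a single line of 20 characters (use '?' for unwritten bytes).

Fragment 1: offset=5 data="SNeZG" -> buffer=?????SNeZG??????????
Fragment 2: offset=17 data="OGK" -> buffer=?????SNeZG???????OGK
Fragment 3: offset=3 data="wF" -> buffer=???wFSNeZG???????OGK
Fragment 4: offset=12 data="qY" -> buffer=???wFSNeZG??qY???OGK
Fragment 5: offset=0 data="bqMOU" -> buffer=bqMOUSNeZG??qY???OGK
Fragment 6: offset=10 data="Ns" -> buffer=bqMOUSNeZGNsqY???OGK
Fragment 7: offset=14 data="meN" -> buffer=bqMOUSNeZGNsqYmeNOGK

Answer: bqMOUSNeZGNsqYmeNOGK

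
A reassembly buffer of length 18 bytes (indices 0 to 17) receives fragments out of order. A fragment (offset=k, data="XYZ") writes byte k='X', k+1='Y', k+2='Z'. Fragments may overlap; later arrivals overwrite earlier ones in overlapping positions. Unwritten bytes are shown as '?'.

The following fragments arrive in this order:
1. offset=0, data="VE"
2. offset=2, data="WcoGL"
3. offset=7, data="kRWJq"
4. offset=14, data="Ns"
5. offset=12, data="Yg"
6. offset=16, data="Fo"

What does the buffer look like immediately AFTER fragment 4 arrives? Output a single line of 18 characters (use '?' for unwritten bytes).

Fragment 1: offset=0 data="VE" -> buffer=VE????????????????
Fragment 2: offset=2 data="WcoGL" -> buffer=VEWcoGL???????????
Fragment 3: offset=7 data="kRWJq" -> buffer=VEWcoGLkRWJq??????
Fragment 4: offset=14 data="Ns" -> buffer=VEWcoGLkRWJq??Ns??

Answer: VEWcoGLkRWJq??Ns??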